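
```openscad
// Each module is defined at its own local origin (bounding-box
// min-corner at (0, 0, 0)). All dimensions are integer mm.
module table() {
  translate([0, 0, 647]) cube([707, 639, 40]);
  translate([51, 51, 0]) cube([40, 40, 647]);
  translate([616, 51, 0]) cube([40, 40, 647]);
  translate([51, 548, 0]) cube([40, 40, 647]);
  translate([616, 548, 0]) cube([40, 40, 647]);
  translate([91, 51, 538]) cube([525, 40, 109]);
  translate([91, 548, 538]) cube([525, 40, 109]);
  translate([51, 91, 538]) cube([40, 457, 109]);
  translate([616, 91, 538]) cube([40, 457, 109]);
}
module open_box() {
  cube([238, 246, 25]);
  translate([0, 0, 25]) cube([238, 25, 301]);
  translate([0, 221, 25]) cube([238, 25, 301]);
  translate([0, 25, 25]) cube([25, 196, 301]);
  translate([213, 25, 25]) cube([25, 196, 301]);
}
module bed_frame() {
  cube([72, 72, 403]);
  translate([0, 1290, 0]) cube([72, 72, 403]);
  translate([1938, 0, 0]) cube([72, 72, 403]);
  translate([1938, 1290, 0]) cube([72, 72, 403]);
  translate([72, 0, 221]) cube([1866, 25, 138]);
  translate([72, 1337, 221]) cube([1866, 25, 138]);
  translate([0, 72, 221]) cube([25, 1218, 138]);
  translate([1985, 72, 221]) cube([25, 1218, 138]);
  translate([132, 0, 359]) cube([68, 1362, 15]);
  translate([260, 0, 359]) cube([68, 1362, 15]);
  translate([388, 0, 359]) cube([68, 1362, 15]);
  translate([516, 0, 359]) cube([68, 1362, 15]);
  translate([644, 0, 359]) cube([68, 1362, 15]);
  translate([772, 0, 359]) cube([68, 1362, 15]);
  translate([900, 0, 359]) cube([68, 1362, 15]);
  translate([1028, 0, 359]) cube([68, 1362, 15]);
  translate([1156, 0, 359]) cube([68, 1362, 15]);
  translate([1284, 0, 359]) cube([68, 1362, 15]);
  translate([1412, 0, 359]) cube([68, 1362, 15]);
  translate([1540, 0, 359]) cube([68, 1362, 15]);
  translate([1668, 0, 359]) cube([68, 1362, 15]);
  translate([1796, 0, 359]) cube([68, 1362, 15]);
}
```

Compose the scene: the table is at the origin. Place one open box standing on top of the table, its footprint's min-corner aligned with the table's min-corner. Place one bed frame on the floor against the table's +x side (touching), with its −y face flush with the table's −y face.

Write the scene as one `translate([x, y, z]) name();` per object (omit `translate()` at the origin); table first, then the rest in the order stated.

table();
translate([0, 0, 687]) open_box();
translate([707, 0, 0]) bed_frame();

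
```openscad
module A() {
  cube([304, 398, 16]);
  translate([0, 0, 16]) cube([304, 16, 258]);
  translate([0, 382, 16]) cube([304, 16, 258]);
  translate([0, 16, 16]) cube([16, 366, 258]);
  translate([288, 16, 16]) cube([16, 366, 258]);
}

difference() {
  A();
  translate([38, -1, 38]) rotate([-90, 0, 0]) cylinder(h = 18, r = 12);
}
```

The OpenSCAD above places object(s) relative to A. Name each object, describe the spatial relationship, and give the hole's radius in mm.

A is an open box. The open box has a circular hole through its front wall. The hole's radius is 12 mm.

The subtracted cylinder has r = 12 mm.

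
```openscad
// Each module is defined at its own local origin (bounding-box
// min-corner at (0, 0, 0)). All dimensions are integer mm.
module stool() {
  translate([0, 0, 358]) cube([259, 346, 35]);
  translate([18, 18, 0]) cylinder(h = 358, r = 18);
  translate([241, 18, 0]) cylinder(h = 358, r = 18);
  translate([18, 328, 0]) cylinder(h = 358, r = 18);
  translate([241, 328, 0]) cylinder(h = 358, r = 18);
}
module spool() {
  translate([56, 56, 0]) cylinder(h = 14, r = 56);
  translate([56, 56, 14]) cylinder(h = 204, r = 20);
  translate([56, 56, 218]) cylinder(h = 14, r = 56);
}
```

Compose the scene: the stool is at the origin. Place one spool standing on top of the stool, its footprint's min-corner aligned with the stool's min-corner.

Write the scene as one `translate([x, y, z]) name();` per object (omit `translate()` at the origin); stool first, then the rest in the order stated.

stool();
translate([0, 0, 393]) spool();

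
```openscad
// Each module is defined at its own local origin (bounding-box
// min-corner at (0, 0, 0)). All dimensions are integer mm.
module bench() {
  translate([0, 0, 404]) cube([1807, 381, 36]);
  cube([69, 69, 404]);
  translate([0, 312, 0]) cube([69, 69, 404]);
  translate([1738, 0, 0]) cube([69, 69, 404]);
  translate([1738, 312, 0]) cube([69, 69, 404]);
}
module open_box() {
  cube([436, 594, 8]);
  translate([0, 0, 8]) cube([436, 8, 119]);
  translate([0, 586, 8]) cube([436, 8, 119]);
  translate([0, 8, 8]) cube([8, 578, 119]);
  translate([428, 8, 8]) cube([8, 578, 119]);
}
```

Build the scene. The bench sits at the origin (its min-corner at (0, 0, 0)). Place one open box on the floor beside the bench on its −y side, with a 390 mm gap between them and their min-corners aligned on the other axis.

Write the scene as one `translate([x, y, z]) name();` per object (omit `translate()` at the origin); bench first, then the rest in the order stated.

bench();
translate([0, -984, 0]) open_box();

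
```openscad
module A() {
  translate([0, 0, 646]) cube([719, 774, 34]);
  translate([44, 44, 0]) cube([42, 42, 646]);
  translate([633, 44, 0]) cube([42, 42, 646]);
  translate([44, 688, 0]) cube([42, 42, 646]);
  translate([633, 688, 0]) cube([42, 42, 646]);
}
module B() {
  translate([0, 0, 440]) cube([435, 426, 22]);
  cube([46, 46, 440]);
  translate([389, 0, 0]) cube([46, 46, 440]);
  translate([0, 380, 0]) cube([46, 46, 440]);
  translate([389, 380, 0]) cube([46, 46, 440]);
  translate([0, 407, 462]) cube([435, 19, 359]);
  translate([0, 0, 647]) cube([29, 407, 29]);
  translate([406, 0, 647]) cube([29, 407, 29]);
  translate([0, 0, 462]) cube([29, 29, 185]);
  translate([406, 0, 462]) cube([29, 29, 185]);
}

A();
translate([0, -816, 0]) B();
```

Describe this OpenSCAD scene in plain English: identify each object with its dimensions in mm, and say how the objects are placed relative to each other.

A is a table with a 719×774 mm rectangular top, 34 mm thick, top surface at z = 680 mm, supported by four 42×42 mm square legs, each inset 44 mm from the nearest pair of top edges, running from the floor.

B is a chair. The seat is a 435×426×22 mm slab with its top at z = 462 mm, on four 46×46 mm corner legs (flush with the seat edges, standing on z = 0). A flat backrest 19 mm thick, 359 mm tall, spans the full seat width and rises from the seat top along its +y edge, rear face flush with the rear of the seat. Two armrests of 29×29 mm section run along each side from the seat's front edge to the front of the backrest, top faces 214 mm above the seat top and outer faces flush with the seat's x-edges; a 29×29 mm post under the front of each armrest stands on the seat at the front corner.

The chair is on the floor beside the table on its −y side.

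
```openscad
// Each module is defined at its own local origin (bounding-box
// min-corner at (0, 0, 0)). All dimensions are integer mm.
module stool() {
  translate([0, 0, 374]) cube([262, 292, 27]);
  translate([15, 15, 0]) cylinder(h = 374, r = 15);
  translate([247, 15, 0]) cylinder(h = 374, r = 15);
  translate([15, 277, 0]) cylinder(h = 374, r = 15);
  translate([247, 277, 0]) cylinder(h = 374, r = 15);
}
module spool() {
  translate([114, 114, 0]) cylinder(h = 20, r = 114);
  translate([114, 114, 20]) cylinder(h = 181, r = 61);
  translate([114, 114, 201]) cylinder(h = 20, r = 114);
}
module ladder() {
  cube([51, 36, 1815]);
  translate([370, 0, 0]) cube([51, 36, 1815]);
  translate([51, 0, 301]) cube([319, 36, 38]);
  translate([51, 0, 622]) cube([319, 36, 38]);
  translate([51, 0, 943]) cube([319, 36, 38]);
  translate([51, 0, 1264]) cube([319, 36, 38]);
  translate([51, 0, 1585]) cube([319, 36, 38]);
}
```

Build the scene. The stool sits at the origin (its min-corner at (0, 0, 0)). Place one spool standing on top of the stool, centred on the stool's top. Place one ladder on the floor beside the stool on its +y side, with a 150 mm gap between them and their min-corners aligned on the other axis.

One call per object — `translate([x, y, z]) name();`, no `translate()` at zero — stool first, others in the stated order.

stool();
translate([17, 32, 401]) spool();
translate([0, 442, 0]) ladder();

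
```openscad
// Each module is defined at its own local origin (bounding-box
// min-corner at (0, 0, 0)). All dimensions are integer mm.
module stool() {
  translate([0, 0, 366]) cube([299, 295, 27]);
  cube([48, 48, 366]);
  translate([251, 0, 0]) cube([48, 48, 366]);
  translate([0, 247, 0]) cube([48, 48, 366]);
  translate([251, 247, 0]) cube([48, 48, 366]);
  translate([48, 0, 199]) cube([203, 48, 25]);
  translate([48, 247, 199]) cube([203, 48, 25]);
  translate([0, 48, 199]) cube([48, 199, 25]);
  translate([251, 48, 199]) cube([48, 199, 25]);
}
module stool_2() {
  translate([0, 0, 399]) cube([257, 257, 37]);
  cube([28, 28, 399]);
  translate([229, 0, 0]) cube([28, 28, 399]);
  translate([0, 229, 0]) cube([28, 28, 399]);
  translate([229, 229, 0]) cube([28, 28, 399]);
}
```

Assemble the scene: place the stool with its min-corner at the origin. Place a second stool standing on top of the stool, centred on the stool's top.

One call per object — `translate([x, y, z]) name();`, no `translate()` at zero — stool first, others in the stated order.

stool();
translate([21, 19, 393]) stool_2();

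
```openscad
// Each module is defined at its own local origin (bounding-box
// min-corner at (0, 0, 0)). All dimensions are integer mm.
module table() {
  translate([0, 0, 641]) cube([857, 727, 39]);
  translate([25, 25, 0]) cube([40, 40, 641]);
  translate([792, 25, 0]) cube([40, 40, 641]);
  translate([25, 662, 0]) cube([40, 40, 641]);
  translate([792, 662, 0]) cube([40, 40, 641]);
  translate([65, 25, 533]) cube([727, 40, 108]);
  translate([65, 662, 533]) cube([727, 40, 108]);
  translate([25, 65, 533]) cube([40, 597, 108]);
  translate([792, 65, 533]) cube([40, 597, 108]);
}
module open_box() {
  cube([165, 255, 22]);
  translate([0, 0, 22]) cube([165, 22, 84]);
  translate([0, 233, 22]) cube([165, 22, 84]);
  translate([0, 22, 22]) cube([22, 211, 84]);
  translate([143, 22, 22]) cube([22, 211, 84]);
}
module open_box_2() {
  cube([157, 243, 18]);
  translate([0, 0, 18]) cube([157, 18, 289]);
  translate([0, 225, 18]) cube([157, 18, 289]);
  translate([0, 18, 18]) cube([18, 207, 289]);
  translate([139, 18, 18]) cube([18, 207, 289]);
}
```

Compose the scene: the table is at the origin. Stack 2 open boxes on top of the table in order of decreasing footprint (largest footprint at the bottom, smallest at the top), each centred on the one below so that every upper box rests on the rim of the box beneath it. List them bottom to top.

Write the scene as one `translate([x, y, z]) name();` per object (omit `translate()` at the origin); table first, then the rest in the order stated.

table();
translate([346, 236, 680]) open_box();
translate([350, 242, 786]) open_box_2();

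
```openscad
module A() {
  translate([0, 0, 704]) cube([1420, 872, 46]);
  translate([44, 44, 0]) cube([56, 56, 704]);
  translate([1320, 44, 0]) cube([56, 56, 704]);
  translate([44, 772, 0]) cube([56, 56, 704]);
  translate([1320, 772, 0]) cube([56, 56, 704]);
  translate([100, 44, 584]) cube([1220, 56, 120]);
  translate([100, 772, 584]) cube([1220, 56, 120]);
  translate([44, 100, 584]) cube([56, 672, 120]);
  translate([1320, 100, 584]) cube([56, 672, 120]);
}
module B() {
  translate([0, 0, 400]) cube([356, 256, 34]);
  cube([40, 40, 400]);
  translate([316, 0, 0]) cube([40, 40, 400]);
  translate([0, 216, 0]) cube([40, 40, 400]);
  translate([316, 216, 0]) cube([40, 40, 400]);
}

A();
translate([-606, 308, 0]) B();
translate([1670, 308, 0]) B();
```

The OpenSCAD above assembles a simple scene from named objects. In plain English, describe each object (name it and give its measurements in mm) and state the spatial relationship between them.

A is a rectangular dining table. The top is 1420×872×46 mm with its upper surface at z = 750 mm. It stands on four 56×56 mm square legs, each inset 44 mm from the nearest pair of top edges, running from the floor to the underside of the top. Four apron rails, 56 mm thick and 120 mm tall, run between adjacent legs with their top edges flush with the underside of the top and their outer faces flush with the legs' outer faces.

B is a four-legged stool. The seat is 356×256 mm, 34 mm thick, top at z = 434 mm. It stands on four square legs, each 40×40 mm in cross-section, from z = 0 to the seat underside, each flush with a corner of the seat.

Two stools sit around the table at the −x, +x sides.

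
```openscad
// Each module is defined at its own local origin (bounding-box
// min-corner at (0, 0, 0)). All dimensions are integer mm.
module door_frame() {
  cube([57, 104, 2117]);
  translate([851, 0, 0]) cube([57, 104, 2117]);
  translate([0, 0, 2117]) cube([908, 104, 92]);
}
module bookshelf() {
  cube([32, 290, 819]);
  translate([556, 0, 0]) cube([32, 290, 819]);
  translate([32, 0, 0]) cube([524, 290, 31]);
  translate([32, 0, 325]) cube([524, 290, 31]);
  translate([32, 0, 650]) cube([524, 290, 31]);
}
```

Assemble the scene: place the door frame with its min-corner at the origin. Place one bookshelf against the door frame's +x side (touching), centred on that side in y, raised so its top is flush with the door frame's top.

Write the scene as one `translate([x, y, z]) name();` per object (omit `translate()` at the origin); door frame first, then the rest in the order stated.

door_frame();
translate([908, -93, 1390]) bookshelf();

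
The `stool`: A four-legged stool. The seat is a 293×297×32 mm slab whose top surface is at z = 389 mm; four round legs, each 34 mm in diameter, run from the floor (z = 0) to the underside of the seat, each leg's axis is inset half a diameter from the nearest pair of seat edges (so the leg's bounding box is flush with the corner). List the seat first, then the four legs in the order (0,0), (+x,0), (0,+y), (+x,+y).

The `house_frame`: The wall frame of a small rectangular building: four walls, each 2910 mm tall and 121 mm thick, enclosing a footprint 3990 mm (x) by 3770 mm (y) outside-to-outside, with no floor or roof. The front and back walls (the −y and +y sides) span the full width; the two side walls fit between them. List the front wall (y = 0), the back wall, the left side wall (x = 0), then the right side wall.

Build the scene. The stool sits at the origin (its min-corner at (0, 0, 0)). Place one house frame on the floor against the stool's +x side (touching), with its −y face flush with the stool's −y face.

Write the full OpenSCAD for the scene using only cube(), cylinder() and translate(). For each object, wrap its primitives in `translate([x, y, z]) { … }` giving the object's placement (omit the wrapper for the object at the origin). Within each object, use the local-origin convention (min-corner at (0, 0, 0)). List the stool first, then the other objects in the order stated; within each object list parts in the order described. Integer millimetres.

translate([0, 0, 357]) cube([293, 297, 32]);
translate([17, 17, 0]) cylinder(h = 357, r = 17);
translate([276, 17, 0]) cylinder(h = 357, r = 17);
translate([17, 280, 0]) cylinder(h = 357, r = 17);
translate([276, 280, 0]) cylinder(h = 357, r = 17);
translate([293, 0, 0]) {
  cube([3990, 121, 2910]);
  translate([0, 3649, 0]) cube([3990, 121, 2910]);
  translate([0, 121, 0]) cube([121, 3528, 2910]);
  translate([3869, 121, 0]) cube([121, 3528, 2910]);
}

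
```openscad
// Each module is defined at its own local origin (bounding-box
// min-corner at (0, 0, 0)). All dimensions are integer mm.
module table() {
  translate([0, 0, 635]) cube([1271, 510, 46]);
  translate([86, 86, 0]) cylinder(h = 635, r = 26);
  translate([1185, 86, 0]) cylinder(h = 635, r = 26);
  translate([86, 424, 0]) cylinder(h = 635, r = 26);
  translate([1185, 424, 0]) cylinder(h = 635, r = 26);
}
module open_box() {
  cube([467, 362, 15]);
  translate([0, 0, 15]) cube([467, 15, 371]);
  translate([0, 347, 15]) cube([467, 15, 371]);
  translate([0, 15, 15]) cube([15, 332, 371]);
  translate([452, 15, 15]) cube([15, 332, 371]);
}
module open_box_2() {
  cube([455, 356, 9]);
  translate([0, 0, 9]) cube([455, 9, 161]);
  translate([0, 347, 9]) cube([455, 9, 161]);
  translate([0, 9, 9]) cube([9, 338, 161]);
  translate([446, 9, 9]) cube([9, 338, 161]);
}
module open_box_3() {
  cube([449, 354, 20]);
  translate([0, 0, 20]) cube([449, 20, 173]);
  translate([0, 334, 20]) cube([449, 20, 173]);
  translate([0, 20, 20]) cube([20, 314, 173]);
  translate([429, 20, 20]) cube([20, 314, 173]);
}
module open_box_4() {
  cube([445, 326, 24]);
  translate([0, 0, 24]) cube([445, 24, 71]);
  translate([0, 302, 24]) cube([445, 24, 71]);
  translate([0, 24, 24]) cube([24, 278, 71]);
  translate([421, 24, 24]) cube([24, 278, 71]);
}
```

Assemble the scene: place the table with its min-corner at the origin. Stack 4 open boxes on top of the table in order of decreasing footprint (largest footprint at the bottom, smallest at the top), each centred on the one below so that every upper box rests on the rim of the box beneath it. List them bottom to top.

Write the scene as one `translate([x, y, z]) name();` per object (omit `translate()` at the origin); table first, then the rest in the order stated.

table();
translate([402, 74, 681]) open_box();
translate([408, 77, 1067]) open_box_2();
translate([411, 78, 1237]) open_box_3();
translate([413, 92, 1430]) open_box_4();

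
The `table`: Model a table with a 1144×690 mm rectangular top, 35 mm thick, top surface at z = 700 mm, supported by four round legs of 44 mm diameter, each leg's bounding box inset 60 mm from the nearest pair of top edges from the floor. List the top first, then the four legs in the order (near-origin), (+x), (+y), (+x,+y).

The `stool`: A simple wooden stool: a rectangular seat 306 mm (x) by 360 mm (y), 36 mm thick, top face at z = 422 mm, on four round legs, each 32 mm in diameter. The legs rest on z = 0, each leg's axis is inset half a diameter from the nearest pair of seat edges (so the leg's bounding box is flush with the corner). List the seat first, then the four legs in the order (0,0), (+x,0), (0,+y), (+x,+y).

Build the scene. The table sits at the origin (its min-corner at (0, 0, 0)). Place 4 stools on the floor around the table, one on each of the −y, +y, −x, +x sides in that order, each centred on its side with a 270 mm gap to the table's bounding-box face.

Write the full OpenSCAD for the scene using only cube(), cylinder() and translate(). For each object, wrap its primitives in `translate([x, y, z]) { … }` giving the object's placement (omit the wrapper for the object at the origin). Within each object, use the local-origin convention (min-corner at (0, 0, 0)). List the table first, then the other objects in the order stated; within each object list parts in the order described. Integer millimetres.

translate([0, 0, 665]) cube([1144, 690, 35]);
translate([82, 82, 0]) cylinder(h = 665, r = 22);
translate([1062, 82, 0]) cylinder(h = 665, r = 22);
translate([82, 608, 0]) cylinder(h = 665, r = 22);
translate([1062, 608, 0]) cylinder(h = 665, r = 22);
translate([419, -630, 0]) {
  translate([0, 0, 386]) cube([306, 360, 36]);
  translate([16, 16, 0]) cylinder(h = 386, r = 16);
  translate([290, 16, 0]) cylinder(h = 386, r = 16);
  translate([16, 344, 0]) cylinder(h = 386, r = 16);
  translate([290, 344, 0]) cylinder(h = 386, r = 16);
}
translate([419, 960, 0]) {
  translate([0, 0, 386]) cube([306, 360, 36]);
  translate([16, 16, 0]) cylinder(h = 386, r = 16);
  translate([290, 16, 0]) cylinder(h = 386, r = 16);
  translate([16, 344, 0]) cylinder(h = 386, r = 16);
  translate([290, 344, 0]) cylinder(h = 386, r = 16);
}
translate([-576, 165, 0]) {
  translate([0, 0, 386]) cube([306, 360, 36]);
  translate([16, 16, 0]) cylinder(h = 386, r = 16);
  translate([290, 16, 0]) cylinder(h = 386, r = 16);
  translate([16, 344, 0]) cylinder(h = 386, r = 16);
  translate([290, 344, 0]) cylinder(h = 386, r = 16);
}
translate([1414, 165, 0]) {
  translate([0, 0, 386]) cube([306, 360, 36]);
  translate([16, 16, 0]) cylinder(h = 386, r = 16);
  translate([290, 16, 0]) cylinder(h = 386, r = 16);
  translate([16, 344, 0]) cylinder(h = 386, r = 16);
  translate([290, 344, 0]) cylinder(h = 386, r = 16);
}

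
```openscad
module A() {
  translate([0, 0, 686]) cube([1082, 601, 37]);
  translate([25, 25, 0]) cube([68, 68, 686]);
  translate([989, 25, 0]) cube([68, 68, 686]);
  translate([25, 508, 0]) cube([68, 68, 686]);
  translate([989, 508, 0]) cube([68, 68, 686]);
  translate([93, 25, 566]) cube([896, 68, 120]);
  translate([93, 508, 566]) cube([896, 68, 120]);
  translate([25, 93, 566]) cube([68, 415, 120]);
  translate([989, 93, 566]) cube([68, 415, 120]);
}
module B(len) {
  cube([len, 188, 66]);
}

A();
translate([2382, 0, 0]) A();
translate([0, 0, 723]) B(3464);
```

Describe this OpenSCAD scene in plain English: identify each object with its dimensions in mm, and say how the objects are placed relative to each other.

A is a table: top 1082 mm (x) × 601 mm (y), 37 mm thick, upper face at z = 723 mm, on four 68×68 mm square legs, each inset 25 mm from the nearest pair of top edges, running from z = 0 to the bottom of the top. Four apron rails, 68 mm thick and 120 mm tall, run between adjacent legs with their top edges flush with the underside of the top and their outer faces flush with the legs' outer faces.

B is a rectangular beam 3464 mm long (x), 188 mm deep (y), 66 mm thick (z).

The beam spans the tops of two tables placed 1300 mm apart, resting at z = 723 mm.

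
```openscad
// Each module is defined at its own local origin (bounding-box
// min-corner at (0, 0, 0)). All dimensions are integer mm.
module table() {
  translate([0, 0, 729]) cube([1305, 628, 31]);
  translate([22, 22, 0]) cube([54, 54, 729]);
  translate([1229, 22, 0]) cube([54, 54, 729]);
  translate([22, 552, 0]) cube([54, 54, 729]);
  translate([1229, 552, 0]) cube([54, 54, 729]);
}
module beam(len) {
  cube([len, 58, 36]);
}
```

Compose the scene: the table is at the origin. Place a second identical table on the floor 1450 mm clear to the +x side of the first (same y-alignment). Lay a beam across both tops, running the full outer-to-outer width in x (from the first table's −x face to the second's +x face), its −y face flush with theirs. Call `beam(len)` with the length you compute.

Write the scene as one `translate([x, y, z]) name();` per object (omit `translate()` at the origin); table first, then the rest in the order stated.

table();
translate([2755, 0, 0]) table();
translate([0, 0, 760]) beam(4060);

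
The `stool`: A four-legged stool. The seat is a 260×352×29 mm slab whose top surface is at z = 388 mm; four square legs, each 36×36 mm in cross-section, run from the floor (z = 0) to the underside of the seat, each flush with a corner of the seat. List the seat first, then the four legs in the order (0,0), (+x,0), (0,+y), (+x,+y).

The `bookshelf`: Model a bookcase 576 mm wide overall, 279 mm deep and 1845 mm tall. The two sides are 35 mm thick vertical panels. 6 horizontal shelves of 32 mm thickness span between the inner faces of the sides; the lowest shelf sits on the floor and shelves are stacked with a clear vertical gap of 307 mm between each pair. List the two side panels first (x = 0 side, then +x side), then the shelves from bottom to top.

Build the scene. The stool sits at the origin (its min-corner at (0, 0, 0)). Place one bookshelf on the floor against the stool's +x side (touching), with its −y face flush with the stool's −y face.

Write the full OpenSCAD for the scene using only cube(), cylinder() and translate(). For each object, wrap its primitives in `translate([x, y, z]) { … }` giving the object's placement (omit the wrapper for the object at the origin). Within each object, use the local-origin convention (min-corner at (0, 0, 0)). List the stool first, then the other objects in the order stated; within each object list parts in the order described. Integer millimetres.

translate([0, 0, 359]) cube([260, 352, 29]);
cube([36, 36, 359]);
translate([224, 0, 0]) cube([36, 36, 359]);
translate([0, 316, 0]) cube([36, 36, 359]);
translate([224, 316, 0]) cube([36, 36, 359]);
translate([260, 0, 0]) {
  cube([35, 279, 1845]);
  translate([541, 0, 0]) cube([35, 279, 1845]);
  translate([35, 0, 0]) cube([506, 279, 32]);
  translate([35, 0, 339]) cube([506, 279, 32]);
  translate([35, 0, 678]) cube([506, 279, 32]);
  translate([35, 0, 1017]) cube([506, 279, 32]);
  translate([35, 0, 1356]) cube([506, 279, 32]);
  translate([35, 0, 1695]) cube([506, 279, 32]);
}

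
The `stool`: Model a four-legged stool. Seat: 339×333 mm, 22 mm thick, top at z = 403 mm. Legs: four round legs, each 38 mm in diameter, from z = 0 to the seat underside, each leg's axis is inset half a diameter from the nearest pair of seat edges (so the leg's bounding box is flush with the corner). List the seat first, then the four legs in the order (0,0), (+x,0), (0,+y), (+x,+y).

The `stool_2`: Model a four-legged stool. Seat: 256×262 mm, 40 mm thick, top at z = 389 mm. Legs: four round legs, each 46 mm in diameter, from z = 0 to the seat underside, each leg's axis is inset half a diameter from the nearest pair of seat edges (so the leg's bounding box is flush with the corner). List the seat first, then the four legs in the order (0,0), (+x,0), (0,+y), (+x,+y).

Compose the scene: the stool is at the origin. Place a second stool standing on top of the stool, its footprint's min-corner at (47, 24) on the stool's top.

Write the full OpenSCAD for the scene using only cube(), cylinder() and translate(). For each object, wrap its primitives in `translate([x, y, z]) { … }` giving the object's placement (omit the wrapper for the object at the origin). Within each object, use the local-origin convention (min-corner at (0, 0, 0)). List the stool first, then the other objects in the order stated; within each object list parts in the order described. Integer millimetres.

translate([0, 0, 381]) cube([339, 333, 22]);
translate([19, 19, 0]) cylinder(h = 381, r = 19);
translate([320, 19, 0]) cylinder(h = 381, r = 19);
translate([19, 314, 0]) cylinder(h = 381, r = 19);
translate([320, 314, 0]) cylinder(h = 381, r = 19);
translate([47, 24, 403]) {
  translate([0, 0, 349]) cube([256, 262, 40]);
  translate([23, 23, 0]) cylinder(h = 349, r = 23);
  translate([233, 23, 0]) cylinder(h = 349, r = 23);
  translate([23, 239, 0]) cylinder(h = 349, r = 23);
  translate([233, 239, 0]) cylinder(h = 349, r = 23);
}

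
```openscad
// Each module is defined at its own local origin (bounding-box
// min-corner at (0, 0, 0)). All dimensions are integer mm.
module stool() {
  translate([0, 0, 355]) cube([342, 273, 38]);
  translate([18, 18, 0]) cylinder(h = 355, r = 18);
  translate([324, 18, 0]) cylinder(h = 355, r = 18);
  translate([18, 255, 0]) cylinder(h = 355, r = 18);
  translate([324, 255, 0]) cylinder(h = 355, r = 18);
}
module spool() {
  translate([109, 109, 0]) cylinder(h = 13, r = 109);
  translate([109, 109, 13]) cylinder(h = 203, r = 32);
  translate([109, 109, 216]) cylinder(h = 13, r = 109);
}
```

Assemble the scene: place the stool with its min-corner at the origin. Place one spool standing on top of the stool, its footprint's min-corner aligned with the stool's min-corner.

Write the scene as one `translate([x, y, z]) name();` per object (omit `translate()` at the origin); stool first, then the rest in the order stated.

stool();
translate([0, 0, 393]) spool();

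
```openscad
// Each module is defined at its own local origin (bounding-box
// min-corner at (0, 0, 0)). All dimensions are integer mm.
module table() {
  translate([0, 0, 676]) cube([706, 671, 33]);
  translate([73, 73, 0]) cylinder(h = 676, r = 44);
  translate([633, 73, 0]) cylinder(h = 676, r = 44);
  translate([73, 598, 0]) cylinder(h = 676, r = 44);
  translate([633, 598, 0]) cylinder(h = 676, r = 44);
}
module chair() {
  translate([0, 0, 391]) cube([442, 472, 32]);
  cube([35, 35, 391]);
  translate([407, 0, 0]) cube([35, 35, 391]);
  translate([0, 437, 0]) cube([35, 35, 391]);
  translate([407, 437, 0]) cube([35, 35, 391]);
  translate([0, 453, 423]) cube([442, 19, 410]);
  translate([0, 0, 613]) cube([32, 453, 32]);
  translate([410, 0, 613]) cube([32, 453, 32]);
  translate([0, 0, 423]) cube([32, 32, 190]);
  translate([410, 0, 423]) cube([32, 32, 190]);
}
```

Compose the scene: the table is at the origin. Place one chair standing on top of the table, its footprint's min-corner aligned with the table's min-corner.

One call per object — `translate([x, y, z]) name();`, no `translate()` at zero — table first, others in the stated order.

table();
translate([0, 0, 709]) chair();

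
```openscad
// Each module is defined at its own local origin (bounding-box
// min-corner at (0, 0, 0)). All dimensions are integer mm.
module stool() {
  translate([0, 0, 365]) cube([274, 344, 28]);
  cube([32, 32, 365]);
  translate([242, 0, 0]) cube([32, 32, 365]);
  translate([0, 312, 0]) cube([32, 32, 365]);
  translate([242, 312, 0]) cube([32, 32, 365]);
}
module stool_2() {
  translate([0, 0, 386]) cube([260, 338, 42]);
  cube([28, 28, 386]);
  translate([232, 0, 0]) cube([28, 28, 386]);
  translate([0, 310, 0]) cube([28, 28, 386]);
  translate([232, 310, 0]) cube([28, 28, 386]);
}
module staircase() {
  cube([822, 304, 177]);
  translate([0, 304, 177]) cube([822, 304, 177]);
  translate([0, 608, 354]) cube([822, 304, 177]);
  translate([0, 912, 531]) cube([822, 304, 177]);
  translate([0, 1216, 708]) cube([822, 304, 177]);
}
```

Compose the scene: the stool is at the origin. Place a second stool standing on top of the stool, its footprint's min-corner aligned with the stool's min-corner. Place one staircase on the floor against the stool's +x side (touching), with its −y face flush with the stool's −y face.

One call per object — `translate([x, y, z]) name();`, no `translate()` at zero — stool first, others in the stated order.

stool();
translate([0, 0, 393]) stool_2();
translate([274, 0, 0]) staircase();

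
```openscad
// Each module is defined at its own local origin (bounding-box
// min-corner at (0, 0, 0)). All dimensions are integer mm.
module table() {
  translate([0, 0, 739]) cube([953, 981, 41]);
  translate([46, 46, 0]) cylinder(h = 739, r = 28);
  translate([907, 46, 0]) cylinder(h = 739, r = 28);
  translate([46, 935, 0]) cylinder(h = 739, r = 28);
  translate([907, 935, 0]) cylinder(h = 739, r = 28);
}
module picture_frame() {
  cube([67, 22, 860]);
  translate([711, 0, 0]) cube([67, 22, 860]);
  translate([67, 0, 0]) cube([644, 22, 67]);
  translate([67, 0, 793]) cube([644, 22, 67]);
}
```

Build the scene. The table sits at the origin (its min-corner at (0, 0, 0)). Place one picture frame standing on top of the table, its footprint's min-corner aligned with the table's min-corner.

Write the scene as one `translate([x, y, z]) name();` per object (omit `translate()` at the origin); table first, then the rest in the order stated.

table();
translate([0, 0, 780]) picture_frame();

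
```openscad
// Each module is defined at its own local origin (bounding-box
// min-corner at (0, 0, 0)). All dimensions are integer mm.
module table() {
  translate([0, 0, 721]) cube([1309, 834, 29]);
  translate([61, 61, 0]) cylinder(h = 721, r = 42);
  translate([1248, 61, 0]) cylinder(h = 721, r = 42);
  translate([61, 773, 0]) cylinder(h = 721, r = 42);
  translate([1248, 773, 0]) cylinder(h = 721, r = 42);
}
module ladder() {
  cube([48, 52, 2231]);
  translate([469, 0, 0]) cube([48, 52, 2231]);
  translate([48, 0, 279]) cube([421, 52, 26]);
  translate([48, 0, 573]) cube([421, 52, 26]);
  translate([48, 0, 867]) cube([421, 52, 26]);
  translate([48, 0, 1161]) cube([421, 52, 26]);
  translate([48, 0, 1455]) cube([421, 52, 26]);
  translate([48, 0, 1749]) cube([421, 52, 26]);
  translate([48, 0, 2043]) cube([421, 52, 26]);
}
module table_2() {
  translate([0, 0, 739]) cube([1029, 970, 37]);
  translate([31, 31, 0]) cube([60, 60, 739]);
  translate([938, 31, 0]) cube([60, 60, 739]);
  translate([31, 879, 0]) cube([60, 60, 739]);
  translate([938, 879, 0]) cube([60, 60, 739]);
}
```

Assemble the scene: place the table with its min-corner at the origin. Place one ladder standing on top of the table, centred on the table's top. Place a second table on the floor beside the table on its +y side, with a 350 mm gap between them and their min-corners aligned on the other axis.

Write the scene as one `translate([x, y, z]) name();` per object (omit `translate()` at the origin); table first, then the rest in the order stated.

table();
translate([396, 391, 750]) ladder();
translate([0, 1184, 0]) table_2();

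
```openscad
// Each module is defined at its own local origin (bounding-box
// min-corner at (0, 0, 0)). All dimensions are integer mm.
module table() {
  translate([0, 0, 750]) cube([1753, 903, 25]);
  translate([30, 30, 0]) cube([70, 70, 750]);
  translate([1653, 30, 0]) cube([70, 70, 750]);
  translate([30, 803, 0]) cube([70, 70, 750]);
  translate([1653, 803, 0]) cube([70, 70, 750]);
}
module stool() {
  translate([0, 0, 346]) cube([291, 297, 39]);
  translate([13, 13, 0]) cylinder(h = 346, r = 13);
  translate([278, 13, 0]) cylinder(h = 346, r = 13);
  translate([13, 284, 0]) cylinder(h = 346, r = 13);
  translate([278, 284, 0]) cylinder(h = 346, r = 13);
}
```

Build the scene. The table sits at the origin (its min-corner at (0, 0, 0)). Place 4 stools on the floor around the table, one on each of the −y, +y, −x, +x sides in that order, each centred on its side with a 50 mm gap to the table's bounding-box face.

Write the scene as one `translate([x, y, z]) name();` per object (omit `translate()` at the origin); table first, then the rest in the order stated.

table();
translate([731, -347, 0]) stool();
translate([731, 953, 0]) stool();
translate([-341, 303, 0]) stool();
translate([1803, 303, 0]) stool();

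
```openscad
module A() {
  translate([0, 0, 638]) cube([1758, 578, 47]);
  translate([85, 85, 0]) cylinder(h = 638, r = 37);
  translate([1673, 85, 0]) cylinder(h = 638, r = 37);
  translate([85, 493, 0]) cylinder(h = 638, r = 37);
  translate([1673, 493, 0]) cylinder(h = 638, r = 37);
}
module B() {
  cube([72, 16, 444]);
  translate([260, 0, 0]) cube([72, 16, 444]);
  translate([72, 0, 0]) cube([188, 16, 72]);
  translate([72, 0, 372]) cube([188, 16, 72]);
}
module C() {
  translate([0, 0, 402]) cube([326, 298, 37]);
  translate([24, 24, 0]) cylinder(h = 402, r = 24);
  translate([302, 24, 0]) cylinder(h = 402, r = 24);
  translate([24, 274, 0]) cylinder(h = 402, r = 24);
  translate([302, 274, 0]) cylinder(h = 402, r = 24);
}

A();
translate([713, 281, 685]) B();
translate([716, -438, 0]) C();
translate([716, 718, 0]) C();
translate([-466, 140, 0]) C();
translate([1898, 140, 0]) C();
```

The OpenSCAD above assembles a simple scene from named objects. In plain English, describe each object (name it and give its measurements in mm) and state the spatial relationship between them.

A is a table with a 1758×578 mm rectangular top, 47 mm thick, top surface at z = 685 mm, supported by four round legs of 74 mm diameter, each leg's bounding box inset 48 mm from the nearest pair of top edges, running from the floor.

B is a picture frame with a 188×300 mm rectangular opening (x by z) and a uniform 72 mm border on every side. Frame depth is 16 mm along y. It is built from two vertical stiles running the full outside height and two horizontal rails spanning the gap between the stiles.

C is a four-legged stool. The seat is a 326×298×37 mm slab whose top surface is at z = 439 mm; four round legs, each 48 mm in diameter, run from the floor (z = 0) to the underside of the seat, each leg's axis is inset half a diameter from the nearest pair of seat edges (so the leg's bounding box is flush with the corner).

The picture frame is on top of the table, centred. Four stools sit around the table at the −y, +y, −x, +x sides.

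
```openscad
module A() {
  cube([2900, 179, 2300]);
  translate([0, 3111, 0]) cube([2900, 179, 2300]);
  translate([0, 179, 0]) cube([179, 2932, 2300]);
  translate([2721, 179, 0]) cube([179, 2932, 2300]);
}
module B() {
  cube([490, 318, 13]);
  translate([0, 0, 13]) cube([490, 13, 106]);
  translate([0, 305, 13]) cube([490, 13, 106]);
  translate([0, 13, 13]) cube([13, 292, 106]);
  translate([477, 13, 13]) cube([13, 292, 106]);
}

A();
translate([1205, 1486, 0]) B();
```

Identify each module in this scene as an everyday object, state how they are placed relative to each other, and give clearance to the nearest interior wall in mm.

A is a house frame. B is an open box. The open box sits inside the house frame, centred. The clearance to the nearest interior wall is 1026 mm.

Clearances: x = 1026, y = 1307; minimum 1026 mm.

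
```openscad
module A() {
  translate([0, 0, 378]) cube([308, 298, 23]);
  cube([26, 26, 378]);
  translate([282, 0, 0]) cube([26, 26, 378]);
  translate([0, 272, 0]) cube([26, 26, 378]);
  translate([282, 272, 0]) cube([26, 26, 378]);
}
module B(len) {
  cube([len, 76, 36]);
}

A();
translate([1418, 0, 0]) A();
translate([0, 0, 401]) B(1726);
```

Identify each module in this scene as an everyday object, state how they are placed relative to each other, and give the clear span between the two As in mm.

A is a stool. B is a beam. A beam spans the tops of two stools. The clear span between the two stools is 1110 mm.

Second stool starts at x = 1418; first ends at x = 308; clear span = 1418 − 308 = 1110 mm.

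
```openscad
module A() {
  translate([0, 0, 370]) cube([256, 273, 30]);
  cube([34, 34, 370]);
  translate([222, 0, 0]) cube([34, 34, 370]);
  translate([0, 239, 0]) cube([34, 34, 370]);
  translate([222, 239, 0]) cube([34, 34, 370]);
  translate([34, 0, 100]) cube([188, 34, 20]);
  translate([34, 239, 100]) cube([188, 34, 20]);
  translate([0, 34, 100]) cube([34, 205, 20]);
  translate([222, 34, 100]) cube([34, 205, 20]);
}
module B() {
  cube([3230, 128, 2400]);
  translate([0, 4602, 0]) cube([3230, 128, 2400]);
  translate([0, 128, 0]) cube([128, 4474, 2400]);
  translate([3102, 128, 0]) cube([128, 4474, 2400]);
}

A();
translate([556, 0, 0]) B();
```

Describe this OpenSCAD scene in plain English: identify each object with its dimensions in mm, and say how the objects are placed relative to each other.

A is a four-legged stool. The seat is 256×273 mm, 30 mm thick, top at z = 400 mm. It stands on four square legs, each 34×34 mm in cross-section, from z = 0 to the seat underside, each flush with a corner of the seat. Four stretchers, 34 mm wide and 20 mm tall, connect adjacent legs with their undersides at z = 100 mm, each running between the inner faces of the legs it joins and aligned with the legs' outer faces on the other axis.

B is the wall frame of a small rectangular building: four walls, each 2400 mm tall and 128 mm thick, enclosing a footprint 3230 mm (x) by 4730 mm (y) outside-to-outside, with no floor or roof. The front and back walls (the −y and +y sides) span the full width; the two side walls fit between them.

The house frame is on the floor beside the stool on its +x side.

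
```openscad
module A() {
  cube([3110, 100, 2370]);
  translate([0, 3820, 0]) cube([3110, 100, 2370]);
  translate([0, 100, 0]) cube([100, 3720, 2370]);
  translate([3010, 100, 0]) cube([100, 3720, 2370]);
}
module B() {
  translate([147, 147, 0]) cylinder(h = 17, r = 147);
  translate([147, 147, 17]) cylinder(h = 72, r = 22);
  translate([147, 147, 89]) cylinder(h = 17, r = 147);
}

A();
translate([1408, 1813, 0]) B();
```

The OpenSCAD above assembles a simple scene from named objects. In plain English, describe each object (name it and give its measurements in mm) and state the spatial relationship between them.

A is the wall frame of a small rectangular building: four walls, each 2370 mm tall and 100 mm thick, enclosing a footprint 3110 mm (x) by 3920 mm (y) outside-to-outside, with no floor or roof. The front and back walls (the −y and +y sides) span the full width; the two side walls fit between them.

B is a spool: two coaxial disc flanges of radius 147 mm and thickness 17 mm, joined by a core cylinder of radius 22 mm and height 72 mm. The lower flange rests on z = 0 and the three cylinders share a vertical axis.

The spool sits inside the house frame, centred.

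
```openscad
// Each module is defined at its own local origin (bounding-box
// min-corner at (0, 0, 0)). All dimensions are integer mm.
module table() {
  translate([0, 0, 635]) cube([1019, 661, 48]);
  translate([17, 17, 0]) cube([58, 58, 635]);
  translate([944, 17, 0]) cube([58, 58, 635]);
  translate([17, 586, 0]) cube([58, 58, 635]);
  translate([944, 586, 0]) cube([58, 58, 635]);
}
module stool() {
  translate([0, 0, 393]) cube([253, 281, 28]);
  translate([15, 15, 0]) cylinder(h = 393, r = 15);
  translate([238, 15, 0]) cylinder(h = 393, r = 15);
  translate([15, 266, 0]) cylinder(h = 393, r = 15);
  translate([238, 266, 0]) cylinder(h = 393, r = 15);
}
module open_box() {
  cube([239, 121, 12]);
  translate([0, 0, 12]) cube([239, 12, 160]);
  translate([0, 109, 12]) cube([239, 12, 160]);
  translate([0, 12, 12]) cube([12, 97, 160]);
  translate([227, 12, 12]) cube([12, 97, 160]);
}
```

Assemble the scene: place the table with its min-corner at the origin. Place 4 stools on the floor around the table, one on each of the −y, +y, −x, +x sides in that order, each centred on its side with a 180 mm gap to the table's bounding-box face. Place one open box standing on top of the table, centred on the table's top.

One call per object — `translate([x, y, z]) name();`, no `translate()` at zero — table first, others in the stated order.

table();
translate([383, -461, 0]) stool();
translate([383, 841, 0]) stool();
translate([-433, 190, 0]) stool();
translate([1199, 190, 0]) stool();
translate([390, 270, 683]) open_box();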